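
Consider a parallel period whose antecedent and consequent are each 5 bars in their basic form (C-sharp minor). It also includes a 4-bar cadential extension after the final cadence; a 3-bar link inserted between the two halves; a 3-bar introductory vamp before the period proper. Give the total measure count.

20 measures

Basic parallel period: 5 + 5 = 10 bars.
10 (basic form) + 4 (cadential extension) + 3 (link) + 3 (introduction) = 20.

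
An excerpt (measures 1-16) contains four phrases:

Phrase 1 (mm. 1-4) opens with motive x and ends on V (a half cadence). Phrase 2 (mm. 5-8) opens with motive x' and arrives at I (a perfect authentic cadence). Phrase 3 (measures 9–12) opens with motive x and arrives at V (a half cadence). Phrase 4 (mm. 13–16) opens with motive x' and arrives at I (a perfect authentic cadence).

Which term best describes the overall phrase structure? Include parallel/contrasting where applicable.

repeated period

The cadence pattern HC–PAC–HC–PAC is weak–strong twice, and phrases 3–4 restate phrases 1–2: a period heard twice, not a double period (which would end weakly at phrase 2).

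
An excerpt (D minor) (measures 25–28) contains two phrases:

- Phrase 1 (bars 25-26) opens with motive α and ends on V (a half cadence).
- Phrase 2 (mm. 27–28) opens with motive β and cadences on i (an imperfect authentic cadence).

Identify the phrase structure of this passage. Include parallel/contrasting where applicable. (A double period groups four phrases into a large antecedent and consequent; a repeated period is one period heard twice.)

Phrase 1 ends with a half cadence (weaker) and phrase 2 with an imperfect authentic cadence (stronger): antecedent + consequent = a period.
The two phrases open with different material (α / β), so the period is contrasting.

contrasting period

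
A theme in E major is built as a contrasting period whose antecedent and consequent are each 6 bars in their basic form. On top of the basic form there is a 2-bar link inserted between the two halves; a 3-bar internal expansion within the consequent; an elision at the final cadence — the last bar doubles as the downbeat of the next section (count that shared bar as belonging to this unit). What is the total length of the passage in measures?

17 measures

Basic contrasting period: 6 + 6 = 12 bars.
12 (basic form) + 2 (link) + 3 (internal expansion) = 17.
The elision shares a bar with the next section but does not change this unit's count.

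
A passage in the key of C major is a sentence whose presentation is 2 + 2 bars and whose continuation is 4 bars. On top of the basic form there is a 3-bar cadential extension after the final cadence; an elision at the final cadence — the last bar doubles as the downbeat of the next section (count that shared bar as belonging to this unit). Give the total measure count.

11 measures

Basic sentence: 2 + 2 + 4 = 8 bars.
8 (basic form) + 3 (cadential extension) = 11.
The elision shares a bar with the next section but does not change this unit's count.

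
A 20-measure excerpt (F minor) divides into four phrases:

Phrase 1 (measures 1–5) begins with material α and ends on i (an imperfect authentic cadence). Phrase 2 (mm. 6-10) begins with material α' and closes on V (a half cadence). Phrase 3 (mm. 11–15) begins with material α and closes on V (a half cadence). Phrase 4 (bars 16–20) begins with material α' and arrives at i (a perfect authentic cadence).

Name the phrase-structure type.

Four phrases in two halves: the first half (mm. 1–10) ends with a half cadence, the second (mm. 11–20) with a perfect authentic cadence — a large antecedent–consequent pair, i.e. a double period.
Phrase 3 begins with the same material as phrase 1, making it parallel.

parallel double period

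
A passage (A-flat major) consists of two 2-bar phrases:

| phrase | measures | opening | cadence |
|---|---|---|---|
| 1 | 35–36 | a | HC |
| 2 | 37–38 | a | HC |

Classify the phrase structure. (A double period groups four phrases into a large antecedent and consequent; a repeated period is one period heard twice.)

repeated phrase

Both phrases have the same opening (a) and the same cadence (half cadence): the second is a restatement, not a consequent, so this is a repeated phrase rather than a period.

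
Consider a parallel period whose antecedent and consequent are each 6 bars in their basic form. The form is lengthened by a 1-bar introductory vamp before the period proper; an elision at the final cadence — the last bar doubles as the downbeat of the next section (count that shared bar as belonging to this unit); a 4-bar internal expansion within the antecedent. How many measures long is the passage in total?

Basic parallel period: 6 + 6 = 12 bars.
12 (basic form) + 1 (introduction) + 4 (internal expansion) = 17.
The elision shares a bar with the next section but does not change this unit's count.

17 measures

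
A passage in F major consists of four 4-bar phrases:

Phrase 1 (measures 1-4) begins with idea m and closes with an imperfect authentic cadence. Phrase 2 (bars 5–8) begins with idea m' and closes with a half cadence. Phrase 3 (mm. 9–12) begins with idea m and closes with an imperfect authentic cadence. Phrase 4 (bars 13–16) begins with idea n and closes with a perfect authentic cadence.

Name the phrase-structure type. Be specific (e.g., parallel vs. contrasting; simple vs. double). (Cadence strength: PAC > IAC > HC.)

parallel double period

Four phrases in two halves: the first half (mm. 1–8) ends with a half cadence, the second (mm. 9–16) with a perfect authentic cadence — a large antecedent–consequent pair, i.e. a double period.
Phrase 3 begins with the same material as phrase 1, making it parallel.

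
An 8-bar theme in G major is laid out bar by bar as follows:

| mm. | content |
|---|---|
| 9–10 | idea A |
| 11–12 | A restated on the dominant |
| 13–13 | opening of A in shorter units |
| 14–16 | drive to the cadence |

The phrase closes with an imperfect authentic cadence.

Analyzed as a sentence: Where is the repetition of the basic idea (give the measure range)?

measures 11–12

The presentation of a sentence is the basic idea (measures 9–10) plus its repetition (bars 11–12); the repetition of the basic idea is therefore mm. 11-12.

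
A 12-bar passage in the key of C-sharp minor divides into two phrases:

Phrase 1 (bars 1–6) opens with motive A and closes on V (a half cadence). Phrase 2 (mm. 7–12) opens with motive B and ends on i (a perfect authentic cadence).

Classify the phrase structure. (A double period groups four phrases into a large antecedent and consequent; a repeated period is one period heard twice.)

contrasting period

Phrase 1 ends with a half cadence (weaker) and phrase 2 with a perfect authentic cadence (stronger): antecedent + consequent = a period.
The two phrases open with different material (A / B), so the period is contrasting.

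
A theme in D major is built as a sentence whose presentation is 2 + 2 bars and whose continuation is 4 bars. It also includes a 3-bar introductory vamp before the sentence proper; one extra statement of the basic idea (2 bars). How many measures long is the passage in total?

Basic sentence: 2 + 2 + 4 = 8 bars.
8 (basic form) + 3 (introduction) + 2 (extra statement) = 13.

13 measures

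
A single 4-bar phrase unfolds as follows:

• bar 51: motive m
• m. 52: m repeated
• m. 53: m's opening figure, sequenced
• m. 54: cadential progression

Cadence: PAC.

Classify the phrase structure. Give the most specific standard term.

sentence

Basic idea (m. 51) + its repetition (bar 52) form the presentation; fragmentation and cadence (measures 53-54) form the continuation — the 4-bar whole is a sentence.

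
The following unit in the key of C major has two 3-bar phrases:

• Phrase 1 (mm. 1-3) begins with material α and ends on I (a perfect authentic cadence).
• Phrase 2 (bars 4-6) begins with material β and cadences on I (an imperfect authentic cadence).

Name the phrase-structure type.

phrase group

The second phrase closes with an imperfect authentic cadence, which is not stronger than the first phrase's perfect authentic cadence; without a weak→strong cadential pair there is no antecedent–consequent relationship, so this is a phrase group rather than a period.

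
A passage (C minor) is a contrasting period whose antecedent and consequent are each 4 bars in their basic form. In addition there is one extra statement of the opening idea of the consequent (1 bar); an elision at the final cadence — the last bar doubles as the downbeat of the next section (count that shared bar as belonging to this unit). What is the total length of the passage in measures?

9 measures

Basic contrasting period: 4 + 4 = 8 bars.
8 (basic form) + 1 (extra statement) = 9.
The elision shares a bar with the next section but does not change this unit's count.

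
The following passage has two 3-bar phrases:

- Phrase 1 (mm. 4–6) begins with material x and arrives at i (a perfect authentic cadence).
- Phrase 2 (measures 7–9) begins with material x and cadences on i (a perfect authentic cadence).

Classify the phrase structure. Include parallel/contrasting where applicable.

repeated phrase

Both phrases have the same opening (x) and the same cadence (perfect authentic cadence): the second is a restatement, not a consequent, so this is a repeated phrase rather than a period.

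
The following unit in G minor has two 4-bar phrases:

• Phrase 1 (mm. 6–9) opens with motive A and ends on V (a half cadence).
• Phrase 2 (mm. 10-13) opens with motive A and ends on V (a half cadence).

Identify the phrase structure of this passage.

repeated phrase

Both phrases have the same opening (A) and the same cadence (half cadence): the second is a restatement, not a consequent, so this is a repeated phrase rather than a period.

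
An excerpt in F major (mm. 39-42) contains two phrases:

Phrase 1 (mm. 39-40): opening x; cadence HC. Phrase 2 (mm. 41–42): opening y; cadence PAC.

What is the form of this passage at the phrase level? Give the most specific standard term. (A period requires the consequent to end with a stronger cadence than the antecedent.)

contrasting period

Phrase 1 ends with a half cadence (weaker) and phrase 2 with a perfect authentic cadence (stronger): antecedent + consequent = a period.
The two phrases open with different material (x / y), so the period is contrasting.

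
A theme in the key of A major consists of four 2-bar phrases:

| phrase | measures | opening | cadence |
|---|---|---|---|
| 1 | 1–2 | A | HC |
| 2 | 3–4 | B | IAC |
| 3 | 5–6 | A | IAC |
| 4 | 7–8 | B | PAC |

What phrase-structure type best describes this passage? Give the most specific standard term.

Four phrases in two halves: the first half (mm. 1-4) ends with an imperfect authentic cadence, the second (bars 5-8) with a perfect authentic cadence — a large antecedent–consequent pair, i.e. a double period.
Phrase 3 begins with the same material as phrase 1, making it parallel.

parallel double period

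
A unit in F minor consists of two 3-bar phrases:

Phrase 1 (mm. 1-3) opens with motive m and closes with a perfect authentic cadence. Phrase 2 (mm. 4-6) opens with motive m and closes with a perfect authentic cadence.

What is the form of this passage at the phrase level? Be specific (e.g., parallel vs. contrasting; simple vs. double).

repeated phrase

Both phrases have the same opening (m) and the same cadence (perfect authentic cadence): the second is a restatement, not a consequent, so this is a repeated phrase rather than a period.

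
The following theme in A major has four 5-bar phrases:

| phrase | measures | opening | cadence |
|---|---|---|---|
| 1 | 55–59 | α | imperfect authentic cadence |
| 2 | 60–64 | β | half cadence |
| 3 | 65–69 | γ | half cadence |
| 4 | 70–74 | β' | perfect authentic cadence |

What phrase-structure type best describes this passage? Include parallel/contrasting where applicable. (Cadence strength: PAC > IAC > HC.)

Four phrases in two halves: the first half (bars 55–64) ends with a half cadence, the second (bars 65-74) with a perfect authentic cadence — a large antecedent–consequent pair, i.e. a double period.
Phrase 3 begins with different material from phrase 1, making it contrasting.

contrasting double period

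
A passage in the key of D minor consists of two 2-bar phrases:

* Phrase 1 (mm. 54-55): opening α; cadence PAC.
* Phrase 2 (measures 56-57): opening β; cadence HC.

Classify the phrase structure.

The second phrase closes with a half cadence, which is not stronger than the first phrase's perfect authentic cadence; without a weak→strong cadential pair there is no antecedent–consequent relationship, so this is a phrase group rather than a period.

phrase group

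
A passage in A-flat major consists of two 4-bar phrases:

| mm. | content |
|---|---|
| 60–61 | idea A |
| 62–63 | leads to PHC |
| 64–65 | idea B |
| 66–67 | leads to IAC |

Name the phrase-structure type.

Phrase 1 ends with a Phrygian half cadence (weaker) and phrase 2 with an imperfect authentic cadence (stronger): antecedent + consequent = a period.
The two phrases open with different material (A / B), so the period is contrasting.

contrasting period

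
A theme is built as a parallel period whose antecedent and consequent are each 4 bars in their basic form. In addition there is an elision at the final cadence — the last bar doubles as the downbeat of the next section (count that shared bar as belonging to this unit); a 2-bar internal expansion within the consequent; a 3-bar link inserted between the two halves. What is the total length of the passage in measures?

Basic parallel period: 4 + 4 = 8 bars.
8 (basic form) + 2 (internal expansion) + 3 (link) = 13.
The elision shares a bar with the next section but does not change this unit's count.

13 measures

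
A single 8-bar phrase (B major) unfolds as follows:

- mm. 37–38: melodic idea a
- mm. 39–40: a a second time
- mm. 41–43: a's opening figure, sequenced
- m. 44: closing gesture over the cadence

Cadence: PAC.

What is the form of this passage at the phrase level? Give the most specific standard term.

Basic idea (bars 37-38) + its repetition (mm. 39-40) form the presentation; fragmentation and cadence (mm. 41–44) form the continuation — the 8-bar whole is a sentence.

sentence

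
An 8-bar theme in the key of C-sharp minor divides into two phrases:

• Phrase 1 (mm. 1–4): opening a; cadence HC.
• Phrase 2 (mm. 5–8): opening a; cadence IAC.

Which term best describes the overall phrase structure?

parallel period

Phrase 1 ends with a half cadence (weaker) and phrase 2 with an imperfect authentic cadence (stronger): antecedent + consequent = a period.
The two phrases open with the same material (a / a), so the period is parallel.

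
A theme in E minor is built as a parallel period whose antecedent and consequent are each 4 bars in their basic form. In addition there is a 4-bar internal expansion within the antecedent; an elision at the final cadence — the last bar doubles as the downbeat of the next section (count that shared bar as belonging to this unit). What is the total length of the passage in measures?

12 measures

Basic parallel period: 4 + 4 = 8 bars.
8 (basic form) + 4 (internal expansion) = 12.
The elision shares a bar with the next section but does not change this unit's count.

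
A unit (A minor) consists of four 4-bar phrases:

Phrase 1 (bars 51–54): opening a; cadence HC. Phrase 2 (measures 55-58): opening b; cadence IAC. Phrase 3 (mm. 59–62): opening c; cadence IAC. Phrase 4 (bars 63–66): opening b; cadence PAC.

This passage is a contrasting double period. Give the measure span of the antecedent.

In a double period the four phrases pair into a large antecedent (phrases 1–2, ending imperfect authentic cadence) and a large consequent (phrases 3–4, ending perfect authentic cadence). The antecedent spans bars 51–58.

measures 51–58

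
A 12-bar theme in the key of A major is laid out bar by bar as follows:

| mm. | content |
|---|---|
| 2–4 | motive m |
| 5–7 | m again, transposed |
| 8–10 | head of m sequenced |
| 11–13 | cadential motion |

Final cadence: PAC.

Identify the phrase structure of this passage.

Basic idea (bars 2-4) + its repetition (measures 5–7) form the presentation; fragmentation and cadence (mm. 8-13) form the continuation — the 12-bar whole is a sentence.

sentence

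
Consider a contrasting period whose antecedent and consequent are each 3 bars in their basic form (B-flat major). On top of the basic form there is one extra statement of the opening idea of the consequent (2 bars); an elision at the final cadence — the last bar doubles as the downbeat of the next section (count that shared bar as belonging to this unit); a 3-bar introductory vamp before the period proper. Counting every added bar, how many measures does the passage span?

Basic contrasting period: 3 + 3 = 6 bars.
6 (basic form) + 2 (extra statement) + 3 (introduction) = 11.
The elision shares a bar with the next section but does not change this unit's count.

11 measures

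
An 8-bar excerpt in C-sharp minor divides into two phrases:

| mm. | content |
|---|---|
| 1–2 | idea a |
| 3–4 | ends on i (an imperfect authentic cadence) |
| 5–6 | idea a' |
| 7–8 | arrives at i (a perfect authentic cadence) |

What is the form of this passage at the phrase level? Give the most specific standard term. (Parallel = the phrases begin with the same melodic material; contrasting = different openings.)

Phrase 1 ends with an imperfect authentic cadence (weaker) and phrase 2 with a perfect authentic cadence (stronger): antecedent + consequent = a period.
The two phrases open with the same material (a / a'), so the period is parallel.

parallel period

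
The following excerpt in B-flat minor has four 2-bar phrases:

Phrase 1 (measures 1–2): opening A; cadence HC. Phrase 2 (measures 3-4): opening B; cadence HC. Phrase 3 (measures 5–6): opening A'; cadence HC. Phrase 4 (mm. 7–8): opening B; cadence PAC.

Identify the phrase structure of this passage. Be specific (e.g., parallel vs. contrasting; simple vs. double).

Four phrases in two halves: the first half (mm. 1–4) ends with a half cadence, the second (measures 5–8) with a perfect authentic cadence — a large antecedent–consequent pair, i.e. a double period.
Phrase 3 begins with the same material as phrase 1, making it parallel.

parallel double period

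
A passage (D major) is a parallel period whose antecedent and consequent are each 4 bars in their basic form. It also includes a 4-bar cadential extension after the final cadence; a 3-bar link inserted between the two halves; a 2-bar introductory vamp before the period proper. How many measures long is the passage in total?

17 measures

Basic parallel period: 4 + 4 = 8 bars.
8 (basic form) + 4 (cadential extension) + 3 (link) + 2 (introduction) = 17.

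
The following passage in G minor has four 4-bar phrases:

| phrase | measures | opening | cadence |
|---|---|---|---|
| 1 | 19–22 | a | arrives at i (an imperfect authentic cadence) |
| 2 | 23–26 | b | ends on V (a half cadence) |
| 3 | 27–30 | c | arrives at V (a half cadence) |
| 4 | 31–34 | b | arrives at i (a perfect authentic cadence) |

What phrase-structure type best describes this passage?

contrasting double period

Four phrases in two halves: the first half (mm. 19–26) ends with a half cadence, the second (measures 27–34) with a perfect authentic cadence — a large antecedent–consequent pair, i.e. a double period.
Phrase 3 begins with different material from phrase 1, making it contrasting.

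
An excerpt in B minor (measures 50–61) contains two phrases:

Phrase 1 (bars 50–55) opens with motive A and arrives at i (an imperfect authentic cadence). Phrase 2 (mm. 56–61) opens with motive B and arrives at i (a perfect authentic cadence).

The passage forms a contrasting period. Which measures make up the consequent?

measures 56–61

The phrase ending with the weaker cadence (imperfect authentic cadence) is the antecedent; the one ending more conclusively (perfect authentic cadence) is the consequent. The consequent is measures 56–61.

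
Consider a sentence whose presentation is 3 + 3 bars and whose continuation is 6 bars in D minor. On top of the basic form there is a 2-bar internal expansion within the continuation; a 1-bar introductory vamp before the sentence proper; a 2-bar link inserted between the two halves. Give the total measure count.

17 measures

Basic sentence: 3 + 3 + 6 = 12 bars.
12 (basic form) + 2 (internal expansion) + 1 (introduction) + 2 (link) = 17.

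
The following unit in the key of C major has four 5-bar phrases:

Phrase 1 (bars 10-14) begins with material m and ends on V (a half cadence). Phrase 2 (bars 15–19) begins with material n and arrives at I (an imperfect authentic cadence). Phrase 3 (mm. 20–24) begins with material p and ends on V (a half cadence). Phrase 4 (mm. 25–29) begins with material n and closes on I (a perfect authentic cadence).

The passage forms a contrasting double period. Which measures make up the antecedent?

In a double period the first pair of phrases (ending imperfect authentic cadence) is the large antecedent and the second pair (ending perfect authentic cadence) is the large consequent; the antecedent is measures 10–19.

measures 10–19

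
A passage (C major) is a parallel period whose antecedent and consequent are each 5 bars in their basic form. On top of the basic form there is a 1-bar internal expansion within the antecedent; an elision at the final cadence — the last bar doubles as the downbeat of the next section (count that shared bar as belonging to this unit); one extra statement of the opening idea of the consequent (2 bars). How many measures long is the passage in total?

Basic parallel period: 5 + 5 = 10 bars.
10 (basic form) + 1 (internal expansion) + 2 (extra statement) = 13.
The elision shares a bar with the next section but does not change this unit's count.

13 measures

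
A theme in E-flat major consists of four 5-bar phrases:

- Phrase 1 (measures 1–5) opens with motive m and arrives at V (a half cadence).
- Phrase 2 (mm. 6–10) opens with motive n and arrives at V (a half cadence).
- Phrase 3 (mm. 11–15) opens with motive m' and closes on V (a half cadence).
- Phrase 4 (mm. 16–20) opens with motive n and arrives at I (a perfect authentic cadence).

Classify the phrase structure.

parallel double period

Four phrases in two halves: the first half (mm. 1-10) ends with a half cadence, the second (mm. 11–20) with a perfect authentic cadence — a large antecedent–consequent pair, i.e. a double period.
Phrase 3 begins with the same material as phrase 1, making it parallel.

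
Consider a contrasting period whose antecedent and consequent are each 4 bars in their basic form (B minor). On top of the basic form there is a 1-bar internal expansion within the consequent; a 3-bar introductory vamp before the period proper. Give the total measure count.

Basic contrasting period: 4 + 4 = 8 bars.
8 (basic form) + 1 (internal expansion) + 3 (introduction) = 12.

12 measures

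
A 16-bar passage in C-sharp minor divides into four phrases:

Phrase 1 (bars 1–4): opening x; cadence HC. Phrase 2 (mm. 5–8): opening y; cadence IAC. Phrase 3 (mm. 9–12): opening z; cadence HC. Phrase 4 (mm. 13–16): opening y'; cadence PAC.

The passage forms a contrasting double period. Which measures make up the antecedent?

In a double period the four phrases pair into a large antecedent (phrases 1–2, ending imperfect authentic cadence) and a large consequent (phrases 3–4, ending perfect authentic cadence). The antecedent spans measures 1–8.

measures 1–8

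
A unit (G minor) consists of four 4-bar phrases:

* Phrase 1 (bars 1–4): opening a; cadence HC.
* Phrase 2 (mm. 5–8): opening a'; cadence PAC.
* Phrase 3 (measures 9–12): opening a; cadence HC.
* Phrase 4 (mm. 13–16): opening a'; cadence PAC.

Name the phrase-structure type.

repeated period

The cadence pattern HC–PAC–HC–PAC is weak–strong twice, and phrases 3–4 restate phrases 1–2: a period heard twice, not a double period (which would end weakly at phrase 2).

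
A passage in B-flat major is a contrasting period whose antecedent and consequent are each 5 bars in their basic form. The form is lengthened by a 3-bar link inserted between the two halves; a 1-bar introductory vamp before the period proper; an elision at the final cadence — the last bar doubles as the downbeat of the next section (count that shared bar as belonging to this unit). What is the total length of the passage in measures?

Basic contrasting period: 5 + 5 = 10 bars.
10 (basic form) + 3 (link) + 1 (introduction) = 14.
The elision shares a bar with the next section but does not change this unit's count.

14 measures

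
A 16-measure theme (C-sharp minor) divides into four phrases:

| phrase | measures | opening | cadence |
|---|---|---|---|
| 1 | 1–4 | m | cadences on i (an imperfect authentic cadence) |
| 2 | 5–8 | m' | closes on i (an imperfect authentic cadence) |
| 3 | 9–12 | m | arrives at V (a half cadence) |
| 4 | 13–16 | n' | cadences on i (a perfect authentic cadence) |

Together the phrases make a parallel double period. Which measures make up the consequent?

In a double period the first pair of phrases (ending imperfect authentic cadence) is the large antecedent and the second pair (ending perfect authentic cadence) is the large consequent; the consequent is measures 9–16.

measures 9–16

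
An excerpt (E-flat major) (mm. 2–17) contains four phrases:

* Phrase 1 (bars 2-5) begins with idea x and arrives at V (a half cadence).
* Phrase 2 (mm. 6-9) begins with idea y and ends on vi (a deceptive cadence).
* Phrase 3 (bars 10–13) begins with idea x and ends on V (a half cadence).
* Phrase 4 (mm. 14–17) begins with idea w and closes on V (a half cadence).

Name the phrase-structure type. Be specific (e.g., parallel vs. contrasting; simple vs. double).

phrase group

Phrase 4 ends with a half cadence, no stronger than phrase 2's deceptive cadence, so the four phrases do not form a double period; nor do phrases 3–4 duplicate 1–2, so it is not a repeated period. With no phrase reaching a conclusive cadence, the passage is a phrase group.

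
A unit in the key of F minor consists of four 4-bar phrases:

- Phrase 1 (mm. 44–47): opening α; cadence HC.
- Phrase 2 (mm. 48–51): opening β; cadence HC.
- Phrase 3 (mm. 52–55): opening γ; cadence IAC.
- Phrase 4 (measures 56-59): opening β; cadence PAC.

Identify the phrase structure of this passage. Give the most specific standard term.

Four phrases in two halves: the first half (measures 44–51) ends with a half cadence, the second (measures 52-59) with a perfect authentic cadence — a large antecedent–consequent pair, i.e. a double period.
Phrase 3 begins with different material from phrase 1, making it contrasting.

contrasting double period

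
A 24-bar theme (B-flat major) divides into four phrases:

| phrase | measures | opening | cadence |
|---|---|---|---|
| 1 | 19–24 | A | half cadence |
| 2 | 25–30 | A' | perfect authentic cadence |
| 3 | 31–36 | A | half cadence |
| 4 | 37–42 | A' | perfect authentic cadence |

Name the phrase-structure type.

repeated period

The cadence pattern HC–PAC–HC–PAC is weak–strong twice, and phrases 3–4 restate phrases 1–2: a period heard twice, not a double period (which would end weakly at phrase 2).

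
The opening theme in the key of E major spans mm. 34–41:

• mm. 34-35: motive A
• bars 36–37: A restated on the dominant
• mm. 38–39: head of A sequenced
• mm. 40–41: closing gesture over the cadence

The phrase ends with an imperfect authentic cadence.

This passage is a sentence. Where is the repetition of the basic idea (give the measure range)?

The presentation of a sentence is the basic idea (mm. 34–35) plus its repetition (mm. 36–37); the repetition of the basic idea is therefore bars 36–37.

measures 36–37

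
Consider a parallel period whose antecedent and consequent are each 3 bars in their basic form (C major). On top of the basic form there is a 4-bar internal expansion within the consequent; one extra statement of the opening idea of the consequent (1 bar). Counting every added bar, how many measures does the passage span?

11 measures

Basic parallel period: 3 + 3 = 6 bars.
6 (basic form) + 4 (internal expansion) + 1 (extra statement) = 11.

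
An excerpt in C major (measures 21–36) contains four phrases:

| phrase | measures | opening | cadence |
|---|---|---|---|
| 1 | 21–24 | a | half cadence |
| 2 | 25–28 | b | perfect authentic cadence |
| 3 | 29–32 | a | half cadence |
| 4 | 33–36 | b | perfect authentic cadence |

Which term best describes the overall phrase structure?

repeated period

The cadence pattern HC–PAC–HC–PAC is weak–strong twice, and phrases 3–4 restate phrases 1–2: a period heard twice, not a double period (which would end weakly at phrase 2).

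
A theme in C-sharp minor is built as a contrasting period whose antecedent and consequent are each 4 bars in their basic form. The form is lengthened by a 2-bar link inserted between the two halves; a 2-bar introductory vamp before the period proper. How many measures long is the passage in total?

Basic contrasting period: 4 + 4 = 8 bars.
8 (basic form) + 2 (link) + 2 (introduction) = 12.

12 measures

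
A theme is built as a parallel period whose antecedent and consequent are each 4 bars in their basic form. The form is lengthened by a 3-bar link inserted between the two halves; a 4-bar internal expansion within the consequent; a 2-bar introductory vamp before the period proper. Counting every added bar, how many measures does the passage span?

17 measures

Basic parallel period: 4 + 4 = 8 bars.
8 (basic form) + 3 (link) + 4 (internal expansion) + 2 (introduction) = 17.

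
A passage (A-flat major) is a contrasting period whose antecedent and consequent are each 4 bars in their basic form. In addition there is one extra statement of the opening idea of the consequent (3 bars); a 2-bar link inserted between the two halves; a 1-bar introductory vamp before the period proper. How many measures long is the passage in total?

Basic contrasting period: 4 + 4 = 8 bars.
8 (basic form) + 3 (extra statement) + 2 (link) + 1 (introduction) = 14.

14 measures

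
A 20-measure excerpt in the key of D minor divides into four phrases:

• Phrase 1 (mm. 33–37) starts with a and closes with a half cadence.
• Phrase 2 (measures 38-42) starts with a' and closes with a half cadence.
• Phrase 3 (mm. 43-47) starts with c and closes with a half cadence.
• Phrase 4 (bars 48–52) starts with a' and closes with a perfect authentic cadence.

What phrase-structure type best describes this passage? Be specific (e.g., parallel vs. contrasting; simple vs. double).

contrasting double period

Four phrases in two halves: the first half (bars 33–42) ends with a half cadence, the second (measures 43-52) with a perfect authentic cadence — a large antecedent–consequent pair, i.e. a double period.
Phrase 3 begins with different material from phrase 1, making it contrasting.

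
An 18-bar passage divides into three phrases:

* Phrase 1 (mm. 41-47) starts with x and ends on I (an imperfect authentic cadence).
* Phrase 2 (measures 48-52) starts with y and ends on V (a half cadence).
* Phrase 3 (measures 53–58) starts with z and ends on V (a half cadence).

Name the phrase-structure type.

The final phrase closes with a half cadence, which is not stronger than the preceding half cadence; the 3 phrases lack an overall antecedent–consequent design and so form a phrase group.

phrase group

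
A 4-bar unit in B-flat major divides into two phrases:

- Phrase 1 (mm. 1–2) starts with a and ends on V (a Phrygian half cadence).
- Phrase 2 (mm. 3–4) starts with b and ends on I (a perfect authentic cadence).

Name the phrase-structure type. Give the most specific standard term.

Phrase 1 ends with a Phrygian half cadence (weaker) and phrase 2 with a perfect authentic cadence (stronger): antecedent + consequent = a period.
The two phrases open with different material (a / b), so the period is contrasting.

contrasting period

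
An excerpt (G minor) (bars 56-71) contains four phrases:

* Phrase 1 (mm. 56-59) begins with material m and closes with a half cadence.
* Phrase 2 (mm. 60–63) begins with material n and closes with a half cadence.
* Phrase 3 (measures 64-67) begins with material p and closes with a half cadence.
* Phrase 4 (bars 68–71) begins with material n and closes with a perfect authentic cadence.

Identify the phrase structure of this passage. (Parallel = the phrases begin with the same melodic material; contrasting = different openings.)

contrasting double period

Four phrases in two halves: the first half (mm. 56–63) ends with a half cadence, the second (measures 64–71) with a perfect authentic cadence — a large antecedent–consequent pair, i.e. a double period.
Phrase 3 begins with different material from phrase 1, making it contrasting.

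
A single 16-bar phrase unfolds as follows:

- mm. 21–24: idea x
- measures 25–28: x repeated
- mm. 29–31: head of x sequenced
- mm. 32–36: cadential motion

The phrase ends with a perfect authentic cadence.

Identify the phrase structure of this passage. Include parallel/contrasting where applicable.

Basic idea (mm. 21-24) + its repetition (bars 25–28) form the presentation; fragmentation and cadence (bars 29-36) form the continuation — the 16-bar whole is a sentence.

sentence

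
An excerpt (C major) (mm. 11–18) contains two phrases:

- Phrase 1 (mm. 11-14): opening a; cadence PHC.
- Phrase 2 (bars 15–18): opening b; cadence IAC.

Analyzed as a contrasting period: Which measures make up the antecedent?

measures 11–14

The antecedent is the phrase ending with the weaker cadence (Phrygian half cadence, phrase 1) and the consequent the one ending more conclusively (imperfect authentic cadence, phrase 2); the antecedent is measures 11–14.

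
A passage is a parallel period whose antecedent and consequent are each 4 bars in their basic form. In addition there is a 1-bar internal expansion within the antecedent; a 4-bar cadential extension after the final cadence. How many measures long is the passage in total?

Basic parallel period: 4 + 4 = 8 bars.
8 (basic form) + 1 (internal expansion) + 4 (cadential extension) = 13.

13 measures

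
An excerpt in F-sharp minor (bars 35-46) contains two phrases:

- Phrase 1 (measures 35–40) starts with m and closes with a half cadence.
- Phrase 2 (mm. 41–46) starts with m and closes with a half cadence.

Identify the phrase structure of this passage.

repeated phrase

Both phrases have the same opening (m) and the same cadence (half cadence): the second is a restatement, not a consequent, so this is a repeated phrase rather than a period.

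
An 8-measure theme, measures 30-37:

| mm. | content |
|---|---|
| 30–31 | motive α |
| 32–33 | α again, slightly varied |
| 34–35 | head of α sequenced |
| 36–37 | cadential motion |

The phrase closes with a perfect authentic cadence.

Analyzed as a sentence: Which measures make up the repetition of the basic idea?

The presentation of a sentence is the basic idea (mm. 30–31) plus its repetition (mm. 32–33); the repetition of the basic idea is therefore mm. 32-33.

measures 32–33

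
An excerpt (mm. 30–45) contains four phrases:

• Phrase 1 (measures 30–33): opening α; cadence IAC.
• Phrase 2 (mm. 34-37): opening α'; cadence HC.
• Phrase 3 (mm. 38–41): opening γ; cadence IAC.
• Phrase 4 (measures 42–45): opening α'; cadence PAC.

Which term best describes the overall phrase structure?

Four phrases in two halves: the first half (mm. 30–37) ends with a half cadence, the second (mm. 38-45) with a perfect authentic cadence — a large antecedent–consequent pair, i.e. a double period.
Phrase 3 begins with different material from phrase 1, making it contrasting.

contrasting double period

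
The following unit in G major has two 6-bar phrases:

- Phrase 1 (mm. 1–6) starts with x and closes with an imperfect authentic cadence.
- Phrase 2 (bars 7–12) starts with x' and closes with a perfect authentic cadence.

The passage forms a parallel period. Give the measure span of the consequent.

The antecedent is the phrase ending with the weaker cadence (imperfect authentic cadence, phrase 1) and the consequent the one ending more conclusively (perfect authentic cadence, phrase 2); the consequent is mm. 7-12.

measures 7–12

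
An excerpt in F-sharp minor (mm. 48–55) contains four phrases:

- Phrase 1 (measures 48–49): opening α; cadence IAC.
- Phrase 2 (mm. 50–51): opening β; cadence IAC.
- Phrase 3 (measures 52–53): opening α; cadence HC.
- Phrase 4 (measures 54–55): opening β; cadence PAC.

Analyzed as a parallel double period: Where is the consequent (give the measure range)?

In a double period the four phrases pair into a large antecedent (phrases 1–2, ending imperfect authentic cadence) and a large consequent (phrases 3–4, ending perfect authentic cadence). The consequent spans mm. 52–55.

measures 52–55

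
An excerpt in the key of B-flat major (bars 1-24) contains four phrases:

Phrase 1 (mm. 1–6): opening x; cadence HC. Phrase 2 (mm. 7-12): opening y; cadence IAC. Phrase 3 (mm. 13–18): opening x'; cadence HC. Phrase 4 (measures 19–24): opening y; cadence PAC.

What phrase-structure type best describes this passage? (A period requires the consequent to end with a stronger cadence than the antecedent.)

parallel double period

Four phrases in two halves: the first half (bars 1–12) ends with an imperfect authentic cadence, the second (mm. 13-24) with a perfect authentic cadence — a large antecedent–consequent pair, i.e. a double period.
Phrase 3 begins with the same material as phrase 1, making it parallel.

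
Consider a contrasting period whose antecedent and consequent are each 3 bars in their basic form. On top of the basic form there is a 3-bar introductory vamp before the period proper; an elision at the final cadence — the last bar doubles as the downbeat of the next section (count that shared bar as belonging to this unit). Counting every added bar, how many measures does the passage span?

Basic contrasting period: 3 + 3 = 6 bars.
6 (basic form) + 3 (introduction) = 9.
The elision shares a bar with the next section but does not change this unit's count.

9 measures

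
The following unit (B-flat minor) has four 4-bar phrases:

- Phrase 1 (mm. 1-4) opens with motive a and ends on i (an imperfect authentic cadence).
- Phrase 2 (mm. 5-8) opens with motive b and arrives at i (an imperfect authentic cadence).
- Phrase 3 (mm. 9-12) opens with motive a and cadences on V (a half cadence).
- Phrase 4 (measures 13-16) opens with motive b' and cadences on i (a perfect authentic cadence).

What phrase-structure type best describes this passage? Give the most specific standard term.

Four phrases in two halves: the first half (mm. 1–8) ends with an imperfect authentic cadence, the second (measures 9-16) with a perfect authentic cadence — a large antecedent–consequent pair, i.e. a double period.
Phrase 3 begins with the same material as phrase 1, making it parallel.

parallel double period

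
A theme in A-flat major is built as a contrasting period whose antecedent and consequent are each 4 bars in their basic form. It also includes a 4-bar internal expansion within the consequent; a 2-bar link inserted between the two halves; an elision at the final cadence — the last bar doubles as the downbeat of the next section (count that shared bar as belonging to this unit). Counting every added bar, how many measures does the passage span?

14 measures

Basic contrasting period: 4 + 4 = 8 bars.
8 (basic form) + 4 (internal expansion) + 2 (link) = 14.
The elision shares a bar with the next section but does not change this unit's count.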